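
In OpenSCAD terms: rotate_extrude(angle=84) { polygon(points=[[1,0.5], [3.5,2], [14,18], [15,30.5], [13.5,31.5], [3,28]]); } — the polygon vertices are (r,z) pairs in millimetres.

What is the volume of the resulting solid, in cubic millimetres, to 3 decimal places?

Profile (r,z), 6 vertices: (1,0.5) (3.5,2) (14,18) (15,30.5) (13.5,31.5) (3,28)
edge 0: (1,0.5)→(3.5,2)  cross = 1·2 − 3.5·0.5 = 0.2500; (r_i+r_j)·cross = 4.5·0.2500 = 1.1250
edge 1: (3.5,2)→(14,18)  cross = 3.5·18 − 14·2 = 35.0000; (r_i+r_j)·cross = 17.5·35.0000 = 612.5000
edge 2: (14,18)→(15,30.5)  cross = 14·30.5 − 15·18 = 157.0000; (r_i+r_j)·cross = 29·157.0000 = 4553.0000
edge 3: (15,30.5)→(13.5,31.5)  cross = 15·31.5 − 13.5·30.5 = 60.7500; (r_i+r_j)·cross = 28.5·60.7500 = 1731.3750
edge 4: (13.5,31.5)→(3,28)  cross = 13.5·28 − 3·31.5 = 283.5000; (r_i+r_j)·cross = 16.5·283.5000 = 4677.7500
edge 5: (3,28)→(1,0.5)  cross = 3·0.5 − 1·28 = -26.5000; (r_i+r_j)·cross = 4·-26.5000 = -106.0000
Σcross = 510.0000 → A = |Σcross|/2 = 255.0000 mm²
Σ(r_i+r_j)·cross = 11469.7500 → first moment M = |Σ|/6 = 1911.6250
R_c = M/A = 1911.6250/255.0000 = 7.4966 mm
θ = 84° = 1.466077 rad
V = θ·R_c·A = 1.466077·7.4966·255.0000 = 2802.589 mm³

Volume = 2802.589 mm³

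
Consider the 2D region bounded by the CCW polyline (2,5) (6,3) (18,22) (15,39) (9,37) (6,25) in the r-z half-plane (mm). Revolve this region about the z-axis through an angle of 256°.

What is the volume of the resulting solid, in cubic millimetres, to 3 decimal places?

Profile (r,z), 6 vertices: (2,5) (6,3) (18,22) (15,39) (9,37) (6,25)
edge 0: (2,5)→(6,3)  cross = 2·3 − 6·5 = -24.0000; (r_i+r_j)·cross = 8·-24.0000 = -192.0000
edge 1: (6,3)→(18,22)  cross = 6·22 − 18·3 = 78.0000; (r_i+r_j)·cross = 24·78.0000 = 1872.0000
edge 2: (18,22)→(15,39)  cross = 18·39 − 15·22 = 372.0000; (r_i+r_j)·cross = 33·372.0000 = 12276.0000
edge 3: (15,39)→(9,37)  cross = 15·37 − 9·39 = 204.0000; (r_i+r_j)·cross = 24·204.0000 = 4896.0000
edge 4: (9,37)→(6,25)  cross = 9·25 − 6·37 = 3.0000; (r_i+r_j)·cross = 15·3.0000 = 45.0000
edge 5: (6,25)→(2,5)  cross = 6·5 − 2·25 = -20.0000; (r_i+r_j)·cross = 8·-20.0000 = -160.0000
Σcross = 613.0000 → A = |Σcross|/2 = 306.5000 mm²
Σ(r_i+r_j)·cross = 18737.0000 → first moment M = |Σ|/6 = 3122.8333
R_c = M/A = 3122.8333/306.5000 = 10.1887 mm
θ = 256° = 4.468043 rad
V = θ·R_c·A = 4.468043·10.1887·306.5000 = 13952.953 mm³

Volume = 13952.953 mm³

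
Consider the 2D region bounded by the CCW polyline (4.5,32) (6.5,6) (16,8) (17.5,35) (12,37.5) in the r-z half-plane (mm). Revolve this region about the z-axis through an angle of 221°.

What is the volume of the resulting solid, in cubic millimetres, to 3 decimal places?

Profile (r,z), 5 vertices: (4.5,32) (6.5,6) (16,8) (17.5,35) (12,37.5)
edge 0: (4.5,32)→(6.5,6)  cross = 4.5·6 − 6.5·32 = -181.0000; (r_i+r_j)·cross = 11·-181.0000 = -1991.0000
edge 1: (6.5,6)→(16,8)  cross = 6.5·8 − 16·6 = -44.0000; (r_i+r_j)·cross = 22.5·-44.0000 = -990.0000
edge 2: (16,8)→(17.5,35)  cross = 16·35 − 17.5·8 = 420.0000; (r_i+r_j)·cross = 33.5·420.0000 = 14070.0000
edge 3: (17.5,35)→(12,37.5)  cross = 17.5·37.5 − 12·35 = 236.2500; (r_i+r_j)·cross = 29.5·236.2500 = 6969.3750
edge 4: (12,37.5)→(4.5,32)  cross = 12·32 − 4.5·37.5 = 215.2500; (r_i+r_j)·cross = 16.5·215.2500 = 3551.6250
Σcross = 646.5000 → A = |Σcross|/2 = 323.2500 mm²
Σ(r_i+r_j)·cross = 21610.0000 → first moment M = |Σ|/6 = 3601.6667
R_c = M/A = 3601.6667/323.2500 = 11.1420 mm
θ = 221° = 3.857178 rad
V = θ·R_c·A = 3.857178·11.1420·323.2500 = 13892.268 mm³

Volume = 13892.268 mm³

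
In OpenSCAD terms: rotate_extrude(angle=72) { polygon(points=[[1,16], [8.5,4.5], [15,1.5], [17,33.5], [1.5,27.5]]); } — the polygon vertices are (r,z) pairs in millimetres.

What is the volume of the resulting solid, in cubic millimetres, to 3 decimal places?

Profile (r,z), 5 vertices: (1,16) (8.5,4.5) (15,1.5) (17,33.5) (1.5,27.5)
edge 0: (1,16)→(8.5,4.5)  cross = 1·4.5 − 8.5·16 = -131.5000; (r_i+r_j)·cross = 9.5·-131.5000 = -1249.2500
edge 1: (8.5,4.5)→(15,1.5)  cross = 8.5·1.5 − 15·4.5 = -54.7500; (r_i+r_j)·cross = 23.5·-54.7500 = -1286.6250
edge 2: (15,1.5)→(17,33.5)  cross = 15·33.5 − 17·1.5 = 477.0000; (r_i+r_j)·cross = 32·477.0000 = 15264.0000
edge 3: (17,33.5)→(1.5,27.5)  cross = 17·27.5 − 1.5·33.5 = 417.2500; (r_i+r_j)·cross = 18.5·417.2500 = 7719.1250
edge 4: (1.5,27.5)→(1,16)  cross = 1.5·16 − 1·27.5 = -3.5000; (r_i+r_j)·cross = 2.5·-3.5000 = -8.7500
Σcross = 704.5000 → A = |Σcross|/2 = 352.2500 mm²
Σ(r_i+r_j)·cross = 20438.5000 → first moment M = |Σ|/6 = 3406.4167
R_c = M/A = 3406.4167/352.2500 = 9.6705 mm
θ = 72° = 1.256637 rad
V = θ·R_c·A = 1.256637·9.6705·352.2500 = 4280.629 mm³

Volume = 4280.629 mm³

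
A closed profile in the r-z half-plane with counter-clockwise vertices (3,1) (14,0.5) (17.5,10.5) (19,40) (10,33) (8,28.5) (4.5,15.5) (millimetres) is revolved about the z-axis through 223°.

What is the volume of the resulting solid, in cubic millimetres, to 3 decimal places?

Volume = 18814.011 mm³

Profile (r,z), 7 vertices: (3,1) (14,0.5) (17.5,10.5) (19,40) (10,33) (8,28.5) (4.5,15.5)
edge 0: (3,1)→(14,0.5)  cross = 3·0.5 − 14·1 = -12.5000; (r_i+r_j)·cross = 17·-12.5000 = -212.5000
edge 1: (14,0.5)→(17.5,10.5)  cross = 14·10.5 − 17.5·0.5 = 138.2500; (r_i+r_j)·cross = 31.5·138.2500 = 4354.8750
edge 2: (17.5,10.5)→(19,40)  cross = 17.5·40 − 19·10.5 = 500.5000; (r_i+r_j)·cross = 36.5·500.5000 = 18268.2500
edge 3: (19,40)→(10,33)  cross = 19·33 − 10·40 = 227.0000; (r_i+r_j)·cross = 29·227.0000 = 6583.0000
edge 4: (10,33)→(8,28.5)  cross = 10·28.5 − 8·33 = 21.0000; (r_i+r_j)·cross = 18·21.0000 = 378.0000
edge 5: (8,28.5)→(4.5,15.5)  cross = 8·15.5 − 4.5·28.5 = -4.2500; (r_i+r_j)·cross = 12.5·-4.2500 = -53.1250
edge 6: (4.5,15.5)→(3,1)  cross = 4.5·1 − 3·15.5 = -42.0000; (r_i+r_j)·cross = 7.5·-42.0000 = -315.0000
Σcross = 828.0000 → A = |Σcross|/2 = 414.0000 mm²
Σ(r_i+r_j)·cross = 29003.5000 → first moment M = |Σ|/6 = 4833.9167
R_c = M/A = 4833.9167/414.0000 = 11.6761 mm
θ = 223° = 3.892084 rad
V = θ·R_c·A = 3.892084·11.6761·414.0000 = 18814.011 mm³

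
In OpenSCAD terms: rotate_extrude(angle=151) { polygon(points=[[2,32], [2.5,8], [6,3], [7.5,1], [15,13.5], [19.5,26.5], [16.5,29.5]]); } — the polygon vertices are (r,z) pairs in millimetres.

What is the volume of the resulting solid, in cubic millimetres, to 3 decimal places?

Profile (r,z), 7 vertices: (2,32) (2.5,8) (6,3) (7.5,1) (15,13.5) (19.5,26.5) (16.5,29.5)
edge 0: (2,32)→(2.5,8)  cross = 2·8 − 2.5·32 = -64.0000; (r_i+r_j)·cross = 4.5·-64.0000 = -288.0000
edge 1: (2.5,8)→(6,3)  cross = 2.5·3 − 6·8 = -40.5000; (r_i+r_j)·cross = 8.5·-40.5000 = -344.2500
edge 2: (6,3)→(7.5,1)  cross = 6·1 − 7.5·3 = -16.5000; (r_i+r_j)·cross = 13.5·-16.5000 = -222.7500
edge 3: (7.5,1)→(15,13.5)  cross = 7.5·13.5 − 15·1 = 86.2500; (r_i+r_j)·cross = 22.5·86.2500 = 1940.6250
edge 4: (15,13.5)→(19.5,26.5)  cross = 15·26.5 − 19.5·13.5 = 134.2500; (r_i+r_j)·cross = 34.5·134.2500 = 4631.6250
edge 5: (19.5,26.5)→(16.5,29.5)  cross = 19.5·29.5 − 16.5·26.5 = 138.0000; (r_i+r_j)·cross = 36·138.0000 = 4968.0000
edge 6: (16.5,29.5)→(2,32)  cross = 16.5·32 − 2·29.5 = 469.0000; (r_i+r_j)·cross = 18.5·469.0000 = 8676.5000
Σcross = 706.5000 → A = |Σcross|/2 = 353.2500 mm²
Σ(r_i+r_j)·cross = 19361.7500 → first moment M = |Σ|/6 = 3226.9583
R_c = M/A = 3226.9583/353.2500 = 9.1351 mm
θ = 151° = 2.635447 rad
V = θ·R_c·A = 2.635447·9.1351·353.2500 = 8504.478 mm³

Volume = 8504.478 mm³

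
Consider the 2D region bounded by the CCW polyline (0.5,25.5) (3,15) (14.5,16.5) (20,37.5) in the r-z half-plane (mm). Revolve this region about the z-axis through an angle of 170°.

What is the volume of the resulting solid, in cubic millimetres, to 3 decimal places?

Profile (r,z), 4 vertices: (0.5,25.5) (3,15) (14.5,16.5) (20,37.5)
edge 0: (0.5,25.5)→(3,15)  cross = 0.5·15 − 3·25.5 = -69.0000; (r_i+r_j)·cross = 3.5·-69.0000 = -241.5000
edge 1: (3,15)→(14.5,16.5)  cross = 3·16.5 − 14.5·15 = -168.0000; (r_i+r_j)·cross = 17.5·-168.0000 = -2940.0000
edge 2: (14.5,16.5)→(20,37.5)  cross = 14.5·37.5 − 20·16.5 = 213.7500; (r_i+r_j)·cross = 34.5·213.7500 = 7374.3750
edge 3: (20,37.5)→(0.5,25.5)  cross = 20·25.5 − 0.5·37.5 = 491.2500; (r_i+r_j)·cross = 20.5·491.2500 = 10070.6250
Σcross = 468.0000 → A = |Σcross|/2 = 234.0000 mm²
Σ(r_i+r_j)·cross = 14263.5000 → first moment M = |Σ|/6 = 2377.2500
R_c = M/A = 2377.2500/234.0000 = 10.1592 mm
θ = 170° = 2.967060 rad
V = θ·R_c·A = 2.967060·10.1592·234.0000 = 7053.443 mm³

Volume = 7053.443 mm³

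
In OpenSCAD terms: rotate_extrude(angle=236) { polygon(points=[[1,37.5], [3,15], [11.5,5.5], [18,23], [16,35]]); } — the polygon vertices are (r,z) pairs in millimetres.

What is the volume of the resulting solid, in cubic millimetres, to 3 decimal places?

Profile (r,z), 5 vertices: (1,37.5) (3,15) (11.5,5.5) (18,23) (16,35)
edge 0: (1,37.5)→(3,15)  cross = 1·15 − 3·37.5 = -97.5000; (r_i+r_j)·cross = 4·-97.5000 = -390.0000
edge 1: (3,15)→(11.5,5.5)  cross = 3·5.5 − 11.5·15 = -156.0000; (r_i+r_j)·cross = 14.5·-156.0000 = -2262.0000
edge 2: (11.5,5.5)→(18,23)  cross = 11.5·23 − 18·5.5 = 165.5000; (r_i+r_j)·cross = 29.5·165.5000 = 4882.2500
edge 3: (18,23)→(16,35)  cross = 18·35 − 16·23 = 262.0000; (r_i+r_j)·cross = 34·262.0000 = 8908.0000
edge 4: (16,35)→(1,37.5)  cross = 16·37.5 − 1·35 = 565.0000; (r_i+r_j)·cross = 17·565.0000 = 9605.0000
Σcross = 739.0000 → A = |Σcross|/2 = 369.5000 mm²
Σ(r_i+r_j)·cross = 20743.2500 → first moment M = |Σ|/6 = 3457.2083
R_c = M/A = 3457.2083/369.5000 = 9.3565 mm
θ = 236° = 4.118977 rad
V = θ·R_c·A = 4.118977·9.3565·369.5000 = 14240.162 mm³

Volume = 14240.162 mm³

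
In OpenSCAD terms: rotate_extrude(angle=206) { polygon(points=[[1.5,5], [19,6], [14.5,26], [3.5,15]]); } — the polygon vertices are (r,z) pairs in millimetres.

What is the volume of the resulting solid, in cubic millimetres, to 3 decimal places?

Volume = 8463.221 mm³

Profile (r,z), 4 vertices: (1.5,5) (19,6) (14.5,26) (3.5,15)
edge 0: (1.5,5)→(19,6)  cross = 1.5·6 − 19·5 = -86.0000; (r_i+r_j)·cross = 20.5·-86.0000 = -1763.0000
edge 1: (19,6)→(14.5,26)  cross = 19·26 − 14.5·6 = 407.0000; (r_i+r_j)·cross = 33.5·407.0000 = 13634.5000
edge 2: (14.5,26)→(3.5,15)  cross = 14.5·15 − 3.5·26 = 126.5000; (r_i+r_j)·cross = 18·126.5000 = 2277.0000
edge 3: (3.5,15)→(1.5,5)  cross = 3.5·5 − 1.5·15 = -5.0000; (r_i+r_j)·cross = 5·-5.0000 = -25.0000
Σcross = 442.5000 → A = |Σcross|/2 = 221.2500 mm²
Σ(r_i+r_j)·cross = 14123.5000 → first moment M = |Σ|/6 = 2353.9167
R_c = M/A = 2353.9167/221.2500 = 10.6392 mm
θ = 206° = 3.595378 rad
V = θ·R_c·A = 3.595378·10.6392·221.2500 = 8463.221 mm³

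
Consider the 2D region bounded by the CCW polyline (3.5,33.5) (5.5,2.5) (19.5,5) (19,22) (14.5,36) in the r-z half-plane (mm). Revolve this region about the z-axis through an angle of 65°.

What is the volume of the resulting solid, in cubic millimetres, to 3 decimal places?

Profile (r,z), 5 vertices: (3.5,33.5) (5.5,2.5) (19.5,5) (19,22) (14.5,36)
edge 0: (3.5,33.5)→(5.5,2.5)  cross = 3.5·2.5 − 5.5·33.5 = -175.5000; (r_i+r_j)·cross = 9·-175.5000 = -1579.5000
edge 1: (5.5,2.5)→(19.5,5)  cross = 5.5·5 − 19.5·2.5 = -21.2500; (r_i+r_j)·cross = 25·-21.2500 = -531.2500
edge 2: (19.5,5)→(19,22)  cross = 19.5·22 − 19·5 = 334.0000; (r_i+r_j)·cross = 38.5·334.0000 = 12859.0000
edge 3: (19,22)→(14.5,36)  cross = 19·36 − 14.5·22 = 365.0000; (r_i+r_j)·cross = 33.5·365.0000 = 12227.5000
edge 4: (14.5,36)→(3.5,33.5)  cross = 14.5·33.5 − 3.5·36 = 359.7500; (r_i+r_j)·cross = 18·359.7500 = 6475.5000
Σcross = 862.0000 → A = |Σcross|/2 = 431.0000 mm²
Σ(r_i+r_j)·cross = 29451.2500 → first moment M = |Σ|/6 = 4908.5417
R_c = M/A = 4908.5417/431.0000 = 11.3887 mm
θ = 65° = 1.134464 rad
V = θ·R_c·A = 1.134464·11.3887·431.0000 = 5568.564 mm³

Volume = 5568.564 mm³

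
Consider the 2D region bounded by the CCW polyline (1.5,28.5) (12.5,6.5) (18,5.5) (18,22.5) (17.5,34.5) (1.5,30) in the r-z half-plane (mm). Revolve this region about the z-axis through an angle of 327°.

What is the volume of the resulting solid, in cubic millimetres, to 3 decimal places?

Volume = 20684.654 mm³

Profile (r,z), 6 vertices: (1.5,28.5) (12.5,6.5) (18,5.5) (18,22.5) (17.5,34.5) (1.5,30)
edge 0: (1.5,28.5)→(12.5,6.5)  cross = 1.5·6.5 − 12.5·28.5 = -346.5000; (r_i+r_j)·cross = 14·-346.5000 = -4851.0000
edge 1: (12.5,6.5)→(18,5.5)  cross = 12.5·5.5 − 18·6.5 = -48.2500; (r_i+r_j)·cross = 30.5·-48.2500 = -1471.6250
edge 2: (18,5.5)→(18,22.5)  cross = 18·22.5 − 18·5.5 = 306.0000; (r_i+r_j)·cross = 36·306.0000 = 11016.0000
edge 3: (18,22.5)→(17.5,34.5)  cross = 18·34.5 − 17.5·22.5 = 227.2500; (r_i+r_j)·cross = 35.5·227.2500 = 8067.3750
edge 4: (17.5,34.5)→(1.5,30)  cross = 17.5·30 − 1.5·34.5 = 473.2500; (r_i+r_j)·cross = 19·473.2500 = 8991.7500
edge 5: (1.5,30)→(1.5,28.5)  cross = 1.5·28.5 − 1.5·30 = -2.2500; (r_i+r_j)·cross = 3·-2.2500 = -6.7500
Σcross = 609.5000 → A = |Σcross|/2 = 304.7500 mm²
Σ(r_i+r_j)·cross = 21745.7500 → first moment M = |Σ|/6 = 3624.2917
R_c = M/A = 3624.2917/304.7500 = 11.8927 mm
θ = 327° = 5.707227 rad
V = θ·R_c·A = 5.707227·11.8927·304.7500 = 20684.654 mm³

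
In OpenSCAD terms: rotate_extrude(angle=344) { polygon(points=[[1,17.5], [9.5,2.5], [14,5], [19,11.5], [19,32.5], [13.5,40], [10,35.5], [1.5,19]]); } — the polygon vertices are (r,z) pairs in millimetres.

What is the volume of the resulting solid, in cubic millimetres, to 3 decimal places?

Volume = 29827.662 mm³

Profile (r,z), 8 vertices: (1,17.5) (9.5,2.5) (14,5) (19,11.5) (19,32.5) (13.5,40) (10,35.5) (1.5,19)
edge 0: (1,17.5)→(9.5,2.5)  cross = 1·2.5 − 9.5·17.5 = -163.7500; (r_i+r_j)·cross = 10.5·-163.7500 = -1719.3750
edge 1: (9.5,2.5)→(14,5)  cross = 9.5·5 − 14·2.5 = 12.5000; (r_i+r_j)·cross = 23.5·12.5000 = 293.7500
edge 2: (14,5)→(19,11.5)  cross = 14·11.5 − 19·5 = 66.0000; (r_i+r_j)·cross = 33·66.0000 = 2178.0000
edge 3: (19,11.5)→(19,32.5)  cross = 19·32.5 − 19·11.5 = 399.0000; (r_i+r_j)·cross = 38·399.0000 = 15162.0000
edge 4: (19,32.5)→(13.5,40)  cross = 19·40 − 13.5·32.5 = 321.2500; (r_i+r_j)·cross = 32.5·321.2500 = 10440.6250
edge 5: (13.5,40)→(10,35.5)  cross = 13.5·35.5 − 10·40 = 79.2500; (r_i+r_j)·cross = 23.5·79.2500 = 1862.3750
edge 6: (10,35.5)→(1.5,19)  cross = 10·19 − 1.5·35.5 = 136.7500; (r_i+r_j)·cross = 11.5·136.7500 = 1572.6250
edge 7: (1.5,19)→(1,17.5)  cross = 1.5·17.5 − 1·19 = 7.2500; (r_i+r_j)·cross = 2.5·7.2500 = 18.1250
Σcross = 858.2500 → A = |Σcross|/2 = 429.1250 mm²
Σ(r_i+r_j)·cross = 29808.1250 → first moment M = |Σ|/6 = 4968.0208
R_c = M/A = 4968.0208/429.1250 = 11.5771 mm
θ = 344° = 6.003933 rad
V = θ·R_c·A = 6.003933·11.5771·429.1250 = 29827.662 mm³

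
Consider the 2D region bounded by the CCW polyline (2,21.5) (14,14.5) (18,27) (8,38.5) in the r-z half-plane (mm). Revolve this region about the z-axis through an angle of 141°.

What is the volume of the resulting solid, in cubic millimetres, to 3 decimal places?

Volume = 5226.982 mm³

Profile (r,z), 4 vertices: (2,21.5) (14,14.5) (18,27) (8,38.5)
edge 0: (2,21.5)→(14,14.5)  cross = 2·14.5 − 14·21.5 = -272.0000; (r_i+r_j)·cross = 16·-272.0000 = -4352.0000
edge 1: (14,14.5)→(18,27)  cross = 14·27 − 18·14.5 = 117.0000; (r_i+r_j)·cross = 32·117.0000 = 3744.0000
edge 2: (18,27)→(8,38.5)  cross = 18·38.5 − 8·27 = 477.0000; (r_i+r_j)·cross = 26·477.0000 = 12402.0000
edge 3: (8,38.5)→(2,21.5)  cross = 8·21.5 − 2·38.5 = 95.0000; (r_i+r_j)·cross = 10·95.0000 = 950.0000
Σcross = 417.0000 → A = |Σcross|/2 = 208.5000 mm²
Σ(r_i+r_j)·cross = 12744.0000 → first moment M = |Σ|/6 = 2124.0000
R_c = M/A = 2124.0000/208.5000 = 10.1871 mm
θ = 141° = 2.460914 rad
V = θ·R_c·A = 2.460914·10.1871·208.5000 = 5226.982 mm³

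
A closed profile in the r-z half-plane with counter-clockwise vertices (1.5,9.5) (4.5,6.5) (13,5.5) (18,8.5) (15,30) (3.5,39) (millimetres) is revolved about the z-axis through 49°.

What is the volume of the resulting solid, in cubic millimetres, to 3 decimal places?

Volume = 3061.532 mm³

Profile (r,z), 6 vertices: (1.5,9.5) (4.5,6.5) (13,5.5) (18,8.5) (15,30) (3.5,39)
edge 0: (1.5,9.5)→(4.5,6.5)  cross = 1.5·6.5 − 4.5·9.5 = -33.0000; (r_i+r_j)·cross = 6·-33.0000 = -198.0000
edge 1: (4.5,6.5)→(13,5.5)  cross = 4.5·5.5 − 13·6.5 = -59.7500; (r_i+r_j)·cross = 17.5·-59.7500 = -1045.6250
edge 2: (13,5.5)→(18,8.5)  cross = 13·8.5 − 18·5.5 = 11.5000; (r_i+r_j)·cross = 31·11.5000 = 356.5000
edge 3: (18,8.5)→(15,30)  cross = 18·30 − 15·8.5 = 412.5000; (r_i+r_j)·cross = 33·412.5000 = 13612.5000
edge 4: (15,30)→(3.5,39)  cross = 15·39 − 3.5·30 = 480.0000; (r_i+r_j)·cross = 18.5·480.0000 = 8880.0000
edge 5: (3.5,39)→(1.5,9.5)  cross = 3.5·9.5 − 1.5·39 = -25.2500; (r_i+r_j)·cross = 5·-25.2500 = -126.2500
Σcross = 786.0000 → A = |Σcross|/2 = 393.0000 mm²
Σ(r_i+r_j)·cross = 21479.1250 → first moment M = |Σ|/6 = 3579.8542
R_c = M/A = 3579.8542/393.0000 = 9.1090 mm
θ = 49° = 0.855211 rad
V = θ·R_c·A = 0.855211·9.1090·393.0000 = 3061.532 mm³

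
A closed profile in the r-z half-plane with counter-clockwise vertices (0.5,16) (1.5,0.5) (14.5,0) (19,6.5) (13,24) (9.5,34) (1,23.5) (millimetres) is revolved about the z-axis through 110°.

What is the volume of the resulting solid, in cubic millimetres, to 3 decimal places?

Volume = 6940.422 mm³

Profile (r,z), 7 vertices: (0.5,16) (1.5,0.5) (14.5,0) (19,6.5) (13,24) (9.5,34) (1,23.5)
edge 0: (0.5,16)→(1.5,0.5)  cross = 0.5·0.5 − 1.5·16 = -23.7500; (r_i+r_j)·cross = 2·-23.7500 = -47.5000
edge 1: (1.5,0.5)→(14.5,0)  cross = 1.5·0 − 14.5·0.5 = -7.2500; (r_i+r_j)·cross = 16·-7.2500 = -116.0000
edge 2: (14.5,0)→(19,6.5)  cross = 14.5·6.5 − 19·0 = 94.2500; (r_i+r_j)·cross = 33.5·94.2500 = 3157.3750
edge 3: (19,6.5)→(13,24)  cross = 19·24 − 13·6.5 = 371.5000; (r_i+r_j)·cross = 32·371.5000 = 11888.0000
edge 4: (13,24)→(9.5,34)  cross = 13·34 − 9.5·24 = 214.0000; (r_i+r_j)·cross = 22.5·214.0000 = 4815.0000
edge 5: (9.5,34)→(1,23.5)  cross = 9.5·23.5 − 1·34 = 189.2500; (r_i+r_j)·cross = 10.5·189.2500 = 1987.1250
edge 6: (1,23.5)→(0.5,16)  cross = 1·16 − 0.5·23.5 = 4.2500; (r_i+r_j)·cross = 1.5·4.2500 = 6.3750
Σcross = 842.2500 → A = |Σcross|/2 = 421.1250 mm²
Σ(r_i+r_j)·cross = 21690.3750 → first moment M = |Σ|/6 = 3615.0625
R_c = M/A = 3615.0625/421.1250 = 8.5843 mm
θ = 110° = 1.919862 rad
V = θ·R_c·A = 1.919862·8.5843·421.1250 = 6940.422 mm³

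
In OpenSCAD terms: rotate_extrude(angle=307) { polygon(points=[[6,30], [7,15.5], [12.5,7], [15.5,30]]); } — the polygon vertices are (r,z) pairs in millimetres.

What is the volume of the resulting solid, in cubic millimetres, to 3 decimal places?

Profile (r,z), 4 vertices: (6,30) (7,15.5) (12.5,7) (15.5,30)
edge 0: (6,30)→(7,15.5)  cross = 6·15.5 − 7·30 = -117.0000; (r_i+r_j)·cross = 13·-117.0000 = -1521.0000
edge 1: (7,15.5)→(12.5,7)  cross = 7·7 − 12.5·15.5 = -144.7500; (r_i+r_j)·cross = 19.5·-144.7500 = -2822.6250
edge 2: (12.5,7)→(15.5,30)  cross = 12.5·30 − 15.5·7 = 266.5000; (r_i+r_j)·cross = 28·266.5000 = 7462.0000
edge 3: (15.5,30)→(6,30)  cross = 15.5·30 − 6·30 = 285.0000; (r_i+r_j)·cross = 21.5·285.0000 = 6127.5000
Σcross = 289.7500 → A = |Σcross|/2 = 144.8750 mm²
Σ(r_i+r_j)·cross = 9245.8750 → first moment M = |Σ|/6 = 1540.9792
R_c = M/A = 1540.9792/144.8750 = 10.6366 mm
θ = 307° = 5.358161 rad
V = θ·R_c·A = 5.358161·10.6366·144.8750 = 8256.814 mm³

Volume = 8256.814 mm³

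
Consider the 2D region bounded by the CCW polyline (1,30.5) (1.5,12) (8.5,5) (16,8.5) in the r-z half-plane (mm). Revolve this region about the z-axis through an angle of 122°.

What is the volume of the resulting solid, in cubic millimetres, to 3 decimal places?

Profile (r,z), 4 vertices: (1,30.5) (1.5,12) (8.5,5) (16,8.5)
edge 0: (1,30.5)→(1.5,12)  cross = 1·12 − 1.5·30.5 = -33.7500; (r_i+r_j)·cross = 2.5·-33.7500 = -84.3750
edge 1: (1.5,12)→(8.5,5)  cross = 1.5·5 − 8.5·12 = -94.5000; (r_i+r_j)·cross = 10·-94.5000 = -945.0000
edge 2: (8.5,5)→(16,8.5)  cross = 8.5·8.5 − 16·5 = -7.7500; (r_i+r_j)·cross = 24.5·-7.7500 = -189.8750
edge 3: (16,8.5)→(1,30.5)  cross = 16·30.5 − 1·8.5 = 479.5000; (r_i+r_j)·cross = 17·479.5000 = 8151.5000
Σcross = 343.5000 → A = |Σcross|/2 = 171.7500 mm²
Σ(r_i+r_j)·cross = 6932.2500 → first moment M = |Σ|/6 = 1155.3750
R_c = M/A = 1155.3750/171.7500 = 6.7271 mm
θ = 122° = 2.129302 rad
V = θ·R_c·A = 2.129302·6.7271·171.7500 = 2460.142 mm³

Volume = 2460.142 mm³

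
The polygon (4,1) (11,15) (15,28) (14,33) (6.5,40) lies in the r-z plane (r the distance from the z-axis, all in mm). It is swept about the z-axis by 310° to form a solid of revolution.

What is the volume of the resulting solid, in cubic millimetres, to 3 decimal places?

Profile (r,z), 5 vertices: (4,1) (11,15) (15,28) (14,33) (6.5,40)
edge 0: (4,1)→(11,15)  cross = 4·15 − 11·1 = 49.0000; (r_i+r_j)·cross = 15·49.0000 = 735.0000
edge 1: (11,15)→(15,28)  cross = 11·28 − 15·15 = 83.0000; (r_i+r_j)·cross = 26·83.0000 = 2158.0000
edge 2: (15,28)→(14,33)  cross = 15·33 − 14·28 = 103.0000; (r_i+r_j)·cross = 29·103.0000 = 2987.0000
edge 3: (14,33)→(6.5,40)  cross = 14·40 − 6.5·33 = 345.5000; (r_i+r_j)·cross = 20.5·345.5000 = 7082.7500
edge 4: (6.5,40)→(4,1)  cross = 6.5·1 − 4·40 = -153.5000; (r_i+r_j)·cross = 10.5·-153.5000 = -1611.7500
Σcross = 427.0000 → A = |Σcross|/2 = 213.5000 mm²
Σ(r_i+r_j)·cross = 11351.0000 → first moment M = |Σ|/6 = 1891.8333
R_c = M/A = 1891.8333/213.5000 = 8.8610 mm
θ = 310° = 5.410521 rad
V = θ·R_c·A = 5.410521·8.8610·213.5000 = 10235.803 mm³

Volume = 10235.803 mm³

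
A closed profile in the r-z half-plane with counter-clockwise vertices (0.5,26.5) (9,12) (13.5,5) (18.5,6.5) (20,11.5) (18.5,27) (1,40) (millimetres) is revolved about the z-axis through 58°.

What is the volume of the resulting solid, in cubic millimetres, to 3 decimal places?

Volume = 4168.108 mm³

Profile (r,z), 7 vertices: (0.5,26.5) (9,12) (13.5,5) (18.5,6.5) (20,11.5) (18.5,27) (1,40)
edge 0: (0.5,26.5)→(9,12)  cross = 0.5·12 − 9·26.5 = -232.5000; (r_i+r_j)·cross = 9.5·-232.5000 = -2208.7500
edge 1: (9,12)→(13.5,5)  cross = 9·5 − 13.5·12 = -117.0000; (r_i+r_j)·cross = 22.5·-117.0000 = -2632.5000
edge 2: (13.5,5)→(18.5,6.5)  cross = 13.5·6.5 − 18.5·5 = -4.7500; (r_i+r_j)·cross = 32·-4.7500 = -152.0000
edge 3: (18.5,6.5)→(20,11.5)  cross = 18.5·11.5 − 20·6.5 = 82.7500; (r_i+r_j)·cross = 38.5·82.7500 = 3185.8750
edge 4: (20,11.5)→(18.5,27)  cross = 20·27 − 18.5·11.5 = 327.2500; (r_i+r_j)·cross = 38.5·327.2500 = 12599.1250
edge 5: (18.5,27)→(1,40)  cross = 18.5·40 − 1·27 = 713.0000; (r_i+r_j)·cross = 19.5·713.0000 = 13903.5000
edge 6: (1,40)→(0.5,26.5)  cross = 1·26.5 − 0.5·40 = 6.5000; (r_i+r_j)·cross = 1.5·6.5000 = 9.7500
Σcross = 775.2500 → A = |Σcross|/2 = 387.6250 mm²
Σ(r_i+r_j)·cross = 24705.0000 → first moment M = |Σ|/6 = 4117.5000
R_c = M/A = 4117.5000/387.6250 = 10.6224 mm
θ = 58° = 1.012291 rad
V = θ·R_c·A = 1.012291·10.6224·387.6250 = 4168.108 mm³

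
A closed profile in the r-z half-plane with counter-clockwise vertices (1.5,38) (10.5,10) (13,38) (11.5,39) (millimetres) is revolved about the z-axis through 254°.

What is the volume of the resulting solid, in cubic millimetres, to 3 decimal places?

Profile (r,z), 4 vertices: (1.5,38) (10.5,10) (13,38) (11.5,39)
edge 0: (1.5,38)→(10.5,10)  cross = 1.5·10 − 10.5·38 = -384.0000; (r_i+r_j)·cross = 12·-384.0000 = -4608.0000
edge 1: (10.5,10)→(13,38)  cross = 10.5·38 − 13·10 = 269.0000; (r_i+r_j)·cross = 23.5·269.0000 = 6321.5000
edge 2: (13,38)→(11.5,39)  cross = 13·39 − 11.5·38 = 70.0000; (r_i+r_j)·cross = 24.5·70.0000 = 1715.0000
edge 3: (11.5,39)→(1.5,38)  cross = 11.5·38 − 1.5·39 = 378.5000; (r_i+r_j)·cross = 13·378.5000 = 4920.5000
Σcross = 333.5000 → A = |Σcross|/2 = 166.7500 mm²
Σ(r_i+r_j)·cross = 8349.0000 → first moment M = |Σ|/6 = 1391.5000
R_c = M/A = 1391.5000/166.7500 = 8.3448 mm
θ = 254° = 4.433136 rad
V = θ·R_c·A = 4.433136·8.3448·166.7500 = 6168.709 mm³

Volume = 6168.709 mm³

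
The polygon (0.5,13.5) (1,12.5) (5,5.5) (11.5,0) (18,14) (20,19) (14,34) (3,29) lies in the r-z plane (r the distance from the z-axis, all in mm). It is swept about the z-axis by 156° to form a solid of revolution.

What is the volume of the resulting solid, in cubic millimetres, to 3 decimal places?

Profile (r,z), 8 vertices: (0.5,13.5) (1,12.5) (5,5.5) (11.5,0) (18,14) (20,19) (14,34) (3,29)
edge 0: (0.5,13.5)→(1,12.5)  cross = 0.5·12.5 − 1·13.5 = -7.2500; (r_i+r_j)·cross = 1.5·-7.2500 = -10.8750
edge 1: (1,12.5)→(5,5.5)  cross = 1·5.5 − 5·12.5 = -57.0000; (r_i+r_j)·cross = 6·-57.0000 = -342.0000
edge 2: (5,5.5)→(11.5,0)  cross = 5·0 − 11.5·5.5 = -63.2500; (r_i+r_j)·cross = 16.5·-63.2500 = -1043.6250
edge 3: (11.5,0)→(18,14)  cross = 11.5·14 − 18·0 = 161.0000; (r_i+r_j)·cross = 29.5·161.0000 = 4749.5000
edge 4: (18,14)→(20,19)  cross = 18·19 − 20·14 = 62.0000; (r_i+r_j)·cross = 38·62.0000 = 2356.0000
edge 5: (20,19)→(14,34)  cross = 20·34 − 14·19 = 414.0000; (r_i+r_j)·cross = 34·414.0000 = 14076.0000
edge 6: (14,34)→(3,29)  cross = 14·29 − 3·34 = 304.0000; (r_i+r_j)·cross = 17·304.0000 = 5168.0000
edge 7: (3,29)→(0.5,13.5)  cross = 3·13.5 − 0.5·29 = 26.0000; (r_i+r_j)·cross = 3.5·26.0000 = 91.0000
Σcross = 839.5000 → A = |Σcross|/2 = 419.7500 mm²
Σ(r_i+r_j)·cross = 25044.0000 → first moment M = |Σ|/6 = 4174.0000
R_c = M/A = 4174.0000/419.7500 = 9.9440 mm
θ = 156° = 2.722714 rad
V = θ·R_c·A = 2.722714·9.9440·419.7500 = 11364.607 mm³

Volume = 11364.607 mm³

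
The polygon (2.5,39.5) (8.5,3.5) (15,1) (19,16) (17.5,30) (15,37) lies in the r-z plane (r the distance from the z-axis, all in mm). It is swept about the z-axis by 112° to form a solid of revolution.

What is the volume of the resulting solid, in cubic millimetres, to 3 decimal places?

Profile (r,z), 6 vertices: (2.5,39.5) (8.5,3.5) (15,1) (19,16) (17.5,30) (15,37)
edge 0: (2.5,39.5)→(8.5,3.5)  cross = 2.5·3.5 − 8.5·39.5 = -327.0000; (r_i+r_j)·cross = 11·-327.0000 = -3597.0000
edge 1: (8.5,3.5)→(15,1)  cross = 8.5·1 − 15·3.5 = -44.0000; (r_i+r_j)·cross = 23.5·-44.0000 = -1034.0000
edge 2: (15,1)→(19,16)  cross = 15·16 − 19·1 = 221.0000; (r_i+r_j)·cross = 34·221.0000 = 7514.0000
edge 3: (19,16)→(17.5,30)  cross = 19·30 − 17.5·16 = 290.0000; (r_i+r_j)·cross = 36.5·290.0000 = 10585.0000
edge 4: (17.5,30)→(15,37)  cross = 17.5·37 − 15·30 = 197.5000; (r_i+r_j)·cross = 32.5·197.5000 = 6418.7500
edge 5: (15,37)→(2.5,39.5)  cross = 15·39.5 − 2.5·37 = 500.0000; (r_i+r_j)·cross = 17.5·500.0000 = 8750.0000
Σcross = 837.5000 → A = |Σcross|/2 = 418.7500 mm²
Σ(r_i+r_j)·cross = 28636.7500 → first moment M = |Σ|/6 = 4772.7917
R_c = M/A = 4772.7917/418.7500 = 11.3977 mm
θ = 112° = 1.954769 rad
V = θ·R_c·A = 1.954769·11.3977·418.7500 = 9329.704 mm³

Volume = 9329.704 mm³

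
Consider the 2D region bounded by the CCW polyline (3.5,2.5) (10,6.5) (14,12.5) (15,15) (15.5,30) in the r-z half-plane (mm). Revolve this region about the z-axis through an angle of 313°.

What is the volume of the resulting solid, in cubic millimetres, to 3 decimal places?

Profile (r,z), 5 vertices: (3.5,2.5) (10,6.5) (14,12.5) (15,15) (15.5,30)
edge 0: (3.5,2.5)→(10,6.5)  cross = 3.5·6.5 − 10·2.5 = -2.2500; (r_i+r_j)·cross = 13.5·-2.2500 = -30.3750
edge 1: (10,6.5)→(14,12.5)  cross = 10·12.5 − 14·6.5 = 34.0000; (r_i+r_j)·cross = 24·34.0000 = 816.0000
edge 2: (14,12.5)→(15,15)  cross = 14·15 − 15·12.5 = 22.5000; (r_i+r_j)·cross = 29·22.5000 = 652.5000
edge 3: (15,15)→(15.5,30)  cross = 15·30 − 15.5·15 = 217.5000; (r_i+r_j)·cross = 30.5·217.5000 = 6633.7500
edge 4: (15.5,30)→(3.5,2.5)  cross = 15.5·2.5 − 3.5·30 = -66.2500; (r_i+r_j)·cross = 19·-66.2500 = -1258.7500
Σcross = 205.5000 → A = |Σcross|/2 = 102.7500 mm²
Σ(r_i+r_j)·cross = 6813.1250 → first moment M = |Σ|/6 = 1135.5208
R_c = M/A = 1135.5208/102.7500 = 11.0513 mm
θ = 313° = 5.462881 rad
V = θ·R_c·A = 5.462881·11.0513·102.7500 = 6203.215 mm³

Volume = 6203.215 mm³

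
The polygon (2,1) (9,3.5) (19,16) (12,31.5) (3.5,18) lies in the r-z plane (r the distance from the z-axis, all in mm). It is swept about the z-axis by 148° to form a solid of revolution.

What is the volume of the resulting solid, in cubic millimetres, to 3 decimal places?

Profile (r,z), 5 vertices: (2,1) (9,3.5) (19,16) (12,31.5) (3.5,18)
edge 0: (2,1)→(9,3.5)  cross = 2·3.5 − 9·1 = -2.0000; (r_i+r_j)·cross = 11·-2.0000 = -22.0000
edge 1: (9,3.5)→(19,16)  cross = 9·16 − 19·3.5 = 77.5000; (r_i+r_j)·cross = 28·77.5000 = 2170.0000
edge 2: (19,16)→(12,31.5)  cross = 19·31.5 − 12·16 = 406.5000; (r_i+r_j)·cross = 31·406.5000 = 12601.5000
edge 3: (12,31.5)→(3.5,18)  cross = 12·18 − 3.5·31.5 = 105.7500; (r_i+r_j)·cross = 15.5·105.7500 = 1639.1250
edge 4: (3.5,18)→(2,1)  cross = 3.5·1 − 2·18 = -32.5000; (r_i+r_j)·cross = 5.5·-32.5000 = -178.7500
Σcross = 555.2500 → A = |Σcross|/2 = 277.6250 mm²
Σ(r_i+r_j)·cross = 16209.8750 → first moment M = |Σ|/6 = 2701.6458
R_c = M/A = 2701.6458/277.6250 = 9.7313 mm
θ = 148° = 2.583087 rad
V = θ·R_c·A = 2.583087·9.7313·277.6250 = 6978.587 mm³

Volume = 6978.587 mm³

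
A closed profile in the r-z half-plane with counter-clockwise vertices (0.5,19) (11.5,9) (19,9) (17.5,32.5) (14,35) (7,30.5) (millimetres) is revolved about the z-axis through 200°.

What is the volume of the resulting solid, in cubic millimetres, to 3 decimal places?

Profile (r,z), 6 vertices: (0.5,19) (11.5,9) (19,9) (17.5,32.5) (14,35) (7,30.5)
edge 0: (0.5,19)→(11.5,9)  cross = 0.5·9 − 11.5·19 = -214.0000; (r_i+r_j)·cross = 12·-214.0000 = -2568.0000
edge 1: (11.5,9)→(19,9)  cross = 11.5·9 − 19·9 = -67.5000; (r_i+r_j)·cross = 30.5·-67.5000 = -2058.7500
edge 2: (19,9)→(17.5,32.5)  cross = 19·32.5 − 17.5·9 = 460.0000; (r_i+r_j)·cross = 36.5·460.0000 = 16790.0000
edge 3: (17.5,32.5)→(14,35)  cross = 17.5·35 − 14·32.5 = 157.5000; (r_i+r_j)·cross = 31.5·157.5000 = 4961.2500
edge 4: (14,35)→(7,30.5)  cross = 14·30.5 − 7·35 = 182.0000; (r_i+r_j)·cross = 21·182.0000 = 3822.0000
edge 5: (7,30.5)→(0.5,19)  cross = 7·19 − 0.5·30.5 = 117.7500; (r_i+r_j)·cross = 7.5·117.7500 = 883.1250
Σcross = 635.7500 → A = |Σcross|/2 = 317.8750 mm²
Σ(r_i+r_j)·cross = 21829.6250 → first moment M = |Σ|/6 = 3638.2708
R_c = M/A = 3638.2708/317.8750 = 11.4456 mm
θ = 200° = 3.490659 rad
V = θ·R_c·A = 3.490659·11.4456·317.8750 = 12699.961 mm³

Volume = 12699.961 mm³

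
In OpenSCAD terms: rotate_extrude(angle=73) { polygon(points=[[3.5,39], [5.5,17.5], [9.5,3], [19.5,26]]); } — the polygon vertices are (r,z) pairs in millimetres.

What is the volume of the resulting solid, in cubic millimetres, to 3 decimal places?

Volume = 3660.780 mm³

Profile (r,z), 4 vertices: (3.5,39) (5.5,17.5) (9.5,3) (19.5,26)
edge 0: (3.5,39)→(5.5,17.5)  cross = 3.5·17.5 − 5.5·39 = -153.2500; (r_i+r_j)·cross = 9·-153.2500 = -1379.2500
edge 1: (5.5,17.5)→(9.5,3)  cross = 5.5·3 − 9.5·17.5 = -149.7500; (r_i+r_j)·cross = 15·-149.7500 = -2246.2500
edge 2: (9.5,3)→(19.5,26)  cross = 9.5·26 − 19.5·3 = 188.5000; (r_i+r_j)·cross = 29·188.5000 = 5466.5000
edge 3: (19.5,26)→(3.5,39)  cross = 19.5·39 − 3.5·26 = 669.5000; (r_i+r_j)·cross = 23·669.5000 = 15398.5000
Σcross = 555.0000 → A = |Σcross|/2 = 277.5000 mm²
Σ(r_i+r_j)·cross = 17239.5000 → first moment M = |Σ|/6 = 2873.2500
R_c = M/A = 2873.2500/277.5000 = 10.3541 mm
θ = 73° = 1.274090 rad
V = θ·R_c·A = 1.274090·10.3541·277.5000 = 3660.780 mm³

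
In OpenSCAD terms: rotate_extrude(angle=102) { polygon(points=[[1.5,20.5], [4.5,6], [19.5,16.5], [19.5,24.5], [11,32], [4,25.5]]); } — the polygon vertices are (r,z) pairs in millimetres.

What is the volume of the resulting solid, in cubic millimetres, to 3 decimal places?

Volume = 5310.703 mm³

Profile (r,z), 6 vertices: (1.5,20.5) (4.5,6) (19.5,16.5) (19.5,24.5) (11,32) (4,25.5)
edge 0: (1.5,20.5)→(4.5,6)  cross = 1.5·6 − 4.5·20.5 = -83.2500; (r_i+r_j)·cross = 6·-83.2500 = -499.5000
edge 1: (4.5,6)→(19.5,16.5)  cross = 4.5·16.5 − 19.5·6 = -42.7500; (r_i+r_j)·cross = 24·-42.7500 = -1026.0000
edge 2: (19.5,16.5)→(19.5,24.5)  cross = 19.5·24.5 − 19.5·16.5 = 156.0000; (r_i+r_j)·cross = 39·156.0000 = 6084.0000
edge 3: (19.5,24.5)→(11,32)  cross = 19.5·32 − 11·24.5 = 354.5000; (r_i+r_j)·cross = 30.5·354.5000 = 10812.2500
edge 4: (11,32)→(4,25.5)  cross = 11·25.5 − 4·32 = 152.5000; (r_i+r_j)·cross = 15·152.5000 = 2287.5000
edge 5: (4,25.5)→(1.5,20.5)  cross = 4·20.5 − 1.5·25.5 = 43.7500; (r_i+r_j)·cross = 5.5·43.7500 = 240.6250
Σcross = 580.7500 → A = |Σcross|/2 = 290.3750 mm²
Σ(r_i+r_j)·cross = 17898.8750 → first moment M = |Σ|/6 = 2983.1458
R_c = M/A = 2983.1458/290.3750 = 10.2734 mm
θ = 102° = 1.780236 rad
V = θ·R_c·A = 1.780236·10.2734·290.3750 = 5310.703 mm³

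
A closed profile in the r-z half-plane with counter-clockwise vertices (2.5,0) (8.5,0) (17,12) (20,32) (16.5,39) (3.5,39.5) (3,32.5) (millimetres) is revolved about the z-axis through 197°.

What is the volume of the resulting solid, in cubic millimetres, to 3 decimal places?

Profile (r,z), 7 vertices: (2.5,0) (8.5,0) (17,12) (20,32) (16.5,39) (3.5,39.5) (3,32.5)
edge 0: (2.5,0)→(8.5,0)  cross = 2.5·0 − 8.5·0 = 0.0000; (r_i+r_j)·cross = 11·0.0000 = 0.0000
edge 1: (8.5,0)→(17,12)  cross = 8.5·12 − 17·0 = 102.0000; (r_i+r_j)·cross = 25.5·102.0000 = 2601.0000
edge 2: (17,12)→(20,32)  cross = 17·32 − 20·12 = 304.0000; (r_i+r_j)·cross = 37·304.0000 = 11248.0000
edge 3: (20,32)→(16.5,39)  cross = 20·39 − 16.5·32 = 252.0000; (r_i+r_j)·cross = 36.5·252.0000 = 9198.0000
edge 4: (16.5,39)→(3.5,39.5)  cross = 16.5·39.5 − 3.5·39 = 515.2500; (r_i+r_j)·cross = 20·515.2500 = 10305.0000
edge 5: (3.5,39.5)→(3,32.5)  cross = 3.5·32.5 − 3·39.5 = -4.7500; (r_i+r_j)·cross = 6.5·-4.7500 = -30.8750
edge 6: (3,32.5)→(2.5,0)  cross = 3·0 − 2.5·32.5 = -81.2500; (r_i+r_j)·cross = 5.5·-81.2500 = -446.8750
Σcross = 1087.2500 → A = |Σcross|/2 = 543.6250 mm²
Σ(r_i+r_j)·cross = 32874.2500 → first moment M = |Σ|/6 = 5479.0417
R_c = M/A = 5479.0417/543.6250 = 10.0787 mm
θ = 197° = 3.438299 rad
V = θ·R_c·A = 3.438299·10.0787·543.6250 = 18838.581 mm³

Volume = 18838.581 mm³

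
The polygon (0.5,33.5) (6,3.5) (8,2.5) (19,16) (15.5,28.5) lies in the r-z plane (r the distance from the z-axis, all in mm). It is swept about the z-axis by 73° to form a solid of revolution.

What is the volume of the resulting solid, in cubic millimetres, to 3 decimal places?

Volume = 4013.836 mm³

Profile (r,z), 5 vertices: (0.5,33.5) (6,3.5) (8,2.5) (19,16) (15.5,28.5)
edge 0: (0.5,33.5)→(6,3.5)  cross = 0.5·3.5 − 6·33.5 = -199.2500; (r_i+r_j)·cross = 6.5·-199.2500 = -1295.1250
edge 1: (6,3.5)→(8,2.5)  cross = 6·2.5 − 8·3.5 = -13.0000; (r_i+r_j)·cross = 14·-13.0000 = -182.0000
edge 2: (8,2.5)→(19,16)  cross = 8·16 − 19·2.5 = 80.5000; (r_i+r_j)·cross = 27·80.5000 = 2173.5000
edge 3: (19,16)→(15.5,28.5)  cross = 19·28.5 − 15.5·16 = 293.5000; (r_i+r_j)·cross = 34.5·293.5000 = 10125.7500
edge 4: (15.5,28.5)→(0.5,33.5)  cross = 15.5·33.5 − 0.5·28.5 = 505.0000; (r_i+r_j)·cross = 16·505.0000 = 8080.0000
Σcross = 666.7500 → A = |Σcross|/2 = 333.3750 mm²
Σ(r_i+r_j)·cross = 18902.1250 → first moment M = |Σ|/6 = 3150.3542
R_c = M/A = 3150.3542/333.3750 = 9.4499 mm
θ = 73° = 1.274090 rad
V = θ·R_c·A = 1.274090·9.4499·333.3750 = 4013.836 mm³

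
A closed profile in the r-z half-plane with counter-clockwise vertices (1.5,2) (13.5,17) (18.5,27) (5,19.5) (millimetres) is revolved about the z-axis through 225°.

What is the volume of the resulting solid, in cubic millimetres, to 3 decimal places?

Volume = 4422.773 mm³

Profile (r,z), 4 vertices: (1.5,2) (13.5,17) (18.5,27) (5,19.5)
edge 0: (1.5,2)→(13.5,17)  cross = 1.5·17 − 13.5·2 = -1.5000; (r_i+r_j)·cross = 15·-1.5000 = -22.5000
edge 1: (13.5,17)→(18.5,27)  cross = 13.5·27 − 18.5·17 = 50.0000; (r_i+r_j)·cross = 32·50.0000 = 1600.0000
edge 2: (18.5,27)→(5,19.5)  cross = 18.5·19.5 − 5·27 = 225.7500; (r_i+r_j)·cross = 23.5·225.7500 = 5305.1250
edge 3: (5,19.5)→(1.5,2)  cross = 5·2 − 1.5·19.5 = -19.2500; (r_i+r_j)·cross = 6.5·-19.2500 = -125.1250
Σcross = 255.0000 → A = |Σcross|/2 = 127.5000 mm²
Σ(r_i+r_j)·cross = 6757.5000 → first moment M = |Σ|/6 = 1126.2500
R_c = M/A = 1126.2500/127.5000 = 8.8333 mm
θ = 225° = 3.926991 rad
V = θ·R_c·A = 3.926991·8.8333·127.5000 = 4422.773 mm³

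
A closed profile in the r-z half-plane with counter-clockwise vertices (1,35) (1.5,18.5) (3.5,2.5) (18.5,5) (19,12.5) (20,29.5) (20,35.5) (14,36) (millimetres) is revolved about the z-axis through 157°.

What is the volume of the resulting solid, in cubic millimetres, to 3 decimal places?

Profile (r,z), 8 vertices: (1,35) (1.5,18.5) (3.5,2.5) (18.5,5) (19,12.5) (20,29.5) (20,35.5) (14,36)
edge 0: (1,35)→(1.5,18.5)  cross = 1·18.5 − 1.5·35 = -34.0000; (r_i+r_j)·cross = 2.5·-34.0000 = -85.0000
edge 1: (1.5,18.5)→(3.5,2.5)  cross = 1.5·2.5 − 3.5·18.5 = -61.0000; (r_i+r_j)·cross = 5·-61.0000 = -305.0000
edge 2: (3.5,2.5)→(18.5,5)  cross = 3.5·5 − 18.5·2.5 = -28.7500; (r_i+r_j)·cross = 22·-28.7500 = -632.5000
edge 3: (18.5,5)→(19,12.5)  cross = 18.5·12.5 − 19·5 = 136.2500; (r_i+r_j)·cross = 37.5·136.2500 = 5109.3750
edge 4: (19,12.5)→(20,29.5)  cross = 19·29.5 − 20·12.5 = 310.5000; (r_i+r_j)·cross = 39·310.5000 = 12109.5000
edge 5: (20,29.5)→(20,35.5)  cross = 20·35.5 − 20·29.5 = 120.0000; (r_i+r_j)·cross = 40·120.0000 = 4800.0000
edge 6: (20,35.5)→(14,36)  cross = 20·36 − 14·35.5 = 223.0000; (r_i+r_j)·cross = 34·223.0000 = 7582.0000
edge 7: (14,36)→(1,35)  cross = 14·35 − 1·36 = 454.0000; (r_i+r_j)·cross = 15·454.0000 = 6810.0000
Σcross = 1120.0000 → A = |Σcross|/2 = 560.0000 mm²
Σ(r_i+r_j)·cross = 35388.3750 → first moment M = |Σ|/6 = 5898.0625
R_c = M/A = 5898.0625/560.0000 = 10.5323 mm
θ = 157° = 2.740167 rad
V = θ·R_c·A = 2.740167·10.5323·560.0000 = 16161.676 mm³

Volume = 16161.676 mm³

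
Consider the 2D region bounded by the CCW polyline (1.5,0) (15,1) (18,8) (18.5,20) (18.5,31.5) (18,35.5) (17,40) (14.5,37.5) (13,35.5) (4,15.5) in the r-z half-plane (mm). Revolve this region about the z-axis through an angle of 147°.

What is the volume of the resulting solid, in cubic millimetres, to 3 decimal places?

Volume = 12741.847 mm³

Profile (r,z), 10 vertices: (1.5,0) (15,1) (18,8) (18.5,20) (18.5,31.5) (18,35.5) (17,40) (14.5,37.5) (13,35.5) (4,15.5)
edge 0: (1.5,0)→(15,1)  cross = 1.5·1 − 15·0 = 1.5000; (r_i+r_j)·cross = 16.5·1.5000 = 24.7500
edge 1: (15,1)→(18,8)  cross = 15·8 − 18·1 = 102.0000; (r_i+r_j)·cross = 33·102.0000 = 3366.0000
edge 2: (18,8)→(18.5,20)  cross = 18·20 − 18.5·8 = 212.0000; (r_i+r_j)·cross = 36.5·212.0000 = 7738.0000
edge 3: (18.5,20)→(18.5,31.5)  cross = 18.5·31.5 − 18.5·20 = 212.7500; (r_i+r_j)·cross = 37·212.7500 = 7871.7500
edge 4: (18.5,31.5)→(18,35.5)  cross = 18.5·35.5 − 18·31.5 = 89.7500; (r_i+r_j)·cross = 36.5·89.7500 = 3275.8750
edge 5: (18,35.5)→(17,40)  cross = 18·40 − 17·35.5 = 116.5000; (r_i+r_j)·cross = 35·116.5000 = 4077.5000
edge 6: (17,40)→(14.5,37.5)  cross = 17·37.5 − 14.5·40 = 57.5000; (r_i+r_j)·cross = 31.5·57.5000 = 1811.2500
edge 7: (14.5,37.5)→(13,35.5)  cross = 14.5·35.5 − 13·37.5 = 27.2500; (r_i+r_j)·cross = 27.5·27.2500 = 749.3750
edge 8: (13,35.5)→(4,15.5)  cross = 13·15.5 − 4·35.5 = 59.5000; (r_i+r_j)·cross = 17·59.5000 = 1011.5000
edge 9: (4,15.5)→(1.5,0)  cross = 4·0 − 1.5·15.5 = -23.2500; (r_i+r_j)·cross = 5.5·-23.2500 = -127.8750
Σcross = 855.5000 → A = |Σcross|/2 = 427.7500 mm²
Σ(r_i+r_j)·cross = 29798.1250 → first moment M = |Σ|/6 = 4966.3542
R_c = M/A = 4966.3542/427.7500 = 11.6104 mm
θ = 147° = 2.565634 rad
V = θ·R_c·A = 2.565634·11.6104·427.7500 = 12741.847 mm³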